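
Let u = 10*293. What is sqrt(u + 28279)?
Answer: sqrt(31209) ≈ 176.66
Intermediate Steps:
u = 2930
sqrt(u + 28279) = sqrt(2930 + 28279) = sqrt(31209)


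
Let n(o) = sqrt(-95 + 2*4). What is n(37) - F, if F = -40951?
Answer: 40951 + I*sqrt(87) ≈ 40951.0 + 9.3274*I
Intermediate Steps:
n(o) = I*sqrt(87) (n(o) = sqrt(-95 + 8) = sqrt(-87) = I*sqrt(87))
n(37) - F = I*sqrt(87) - 1*(-40951) = I*sqrt(87) + 40951 = 40951 + I*sqrt(87)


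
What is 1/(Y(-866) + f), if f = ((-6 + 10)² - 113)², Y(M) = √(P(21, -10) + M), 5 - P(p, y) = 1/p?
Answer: 197589/1859132983 - I*√379722/1859132983 ≈ 0.00010628 - 3.3145e-7*I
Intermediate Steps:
P(p, y) = 5 - 1/p
Y(M) = √(104/21 + M) (Y(M) = √((5 - 1/21) + M) = √(104/21 + M))
f = 9409 (f = (4² - 113)² = (16 - 113)² = (-97)² = 9409)
1/(Y(-866) + f) = 1/(√(2184 + 441*(-866))/21 + 9409) = 1/(√(2184 - 381906)/21 + 9409) = 1/(√(-379722)/21 + 9409) = 1/((I*√379722)/21 + 9409) = 1/(I*√379722/21 + 9409) = 1/(9409 + I*√379722/21)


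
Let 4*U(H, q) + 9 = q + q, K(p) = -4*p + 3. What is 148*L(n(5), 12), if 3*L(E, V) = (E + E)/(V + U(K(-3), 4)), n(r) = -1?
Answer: -1184/141 ≈ -8.3972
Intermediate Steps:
K(p) = 3 - 4*p
U(H, q) = -9/4 + q/2 (U(H, q) = -9/4 + (q + q)/4 = -9/4 + (2*q)/4 = -9/4 + q/2)
L(E, V) = 2*E/(3*(-¼ + V)) (L(E, V) = ((E + E)/(V + (-9/4 + (½)*4)))/3 = ((2*E)/(V + (-9/4 + 2)))/3 = ((2*E)/(V - ¼))/3 = ((2*E)/(-¼ + V))/3 = (2*E/(-¼ + V))/3 = 2*E/(3*(-¼ + V)))
148*L(n(5), 12) = 148*((8/3)*(-1)/(-1 + 4*12)) = 148*((8/3)*(-1)/(-1 + 48)) = 148*((8/3)*(-1)/47) = 148*((8/3)*(-1)*(1/47)) = 148*(-8/141) = -1184/141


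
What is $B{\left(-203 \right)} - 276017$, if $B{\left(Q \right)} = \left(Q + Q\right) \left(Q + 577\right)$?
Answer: $-427861$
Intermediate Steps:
$B{\left(Q \right)} = 2 Q \left(577 + Q\right)$
$B{\left(-203 \right)} - 276017 = 2 \left(-203\right) \left(577 - 203\right) - 276017 = 2 \left(-203\right) 374 - 276017 = -151844 - 276017 = -427861$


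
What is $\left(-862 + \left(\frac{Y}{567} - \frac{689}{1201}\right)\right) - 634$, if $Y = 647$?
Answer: $- \frac{1018340248}{680967} \approx -1495.4$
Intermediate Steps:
$\left(-862 + \left(\frac{Y}{567} - \frac{689}{1201}\right)\right) - 634 = \left(-862 + \left(\frac{647}{567} - \frac{689}{1201}\right)\right) - 634 = \left(-862 + \frac{386384}{680967}\right) - 634 = - \frac{586607170}{680967} - 634 = - \frac{1018340248}{680967}$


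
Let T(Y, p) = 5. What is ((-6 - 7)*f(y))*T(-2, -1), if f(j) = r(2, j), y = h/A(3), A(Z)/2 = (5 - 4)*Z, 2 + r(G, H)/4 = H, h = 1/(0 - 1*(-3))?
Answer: 4550/9 ≈ 505.56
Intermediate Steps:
h = ⅓ (h = 1/(0 + 3) = 1/3 = ⅓ ≈ 0.33333)
r(G, H) = -8 + 4*H
A(Z) = 2*Z (A(Z) = 2*((5 - 4)*Z) = 2*(1*Z) = 2*Z)
y = 1/18 (y = 1/(3*((2*3))) = (⅓)/6 = (⅓)*(⅙) = 1/18 ≈ 0.055556)
f(j) = -8 + 4*j
((-6 - 7)*f(y))*T(-2, -1) = ((-6 - 7)*(-8 + 4*(1/18)))*5 = -13*(-8 + 2/9)*5 = -13*(-70/9)*5 = (910/9)*5 = 4550/9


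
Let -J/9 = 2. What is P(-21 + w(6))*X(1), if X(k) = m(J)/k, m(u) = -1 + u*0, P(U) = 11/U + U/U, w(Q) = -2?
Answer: -12/23 ≈ -0.52174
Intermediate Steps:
J = -18 (J = -9*2 = -18)
P(U) = 1 + 11/U (P(U) = 11/U + 1 = 1 + 11/U)
m(u) = -1 (m(u) = -1 + 0 = -1)
X(k) = -1/k
P(-21 + w(6))*X(1) = ((11 + (-21 - 2))/(-21 - 2))*(-1/1) = ((11 - 23)/(-23))*(-1*1) = -1/23*(-12)*(-1) = (12/23)*(-1) = -12/23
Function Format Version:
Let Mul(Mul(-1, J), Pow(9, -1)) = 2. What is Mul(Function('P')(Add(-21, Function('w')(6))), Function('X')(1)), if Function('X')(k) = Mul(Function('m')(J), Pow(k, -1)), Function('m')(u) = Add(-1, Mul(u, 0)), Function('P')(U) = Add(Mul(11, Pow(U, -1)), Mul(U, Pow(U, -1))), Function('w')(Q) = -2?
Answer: Rational(-12, 23) ≈ -0.52174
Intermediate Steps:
J = -18 (J = Mul(-9, 2) = -18)
Function('P')(U) = Add(1, Mul(11, Pow(U, -1))) (Function('P')(U) = Add(Mul(11, Pow(U, -1)), 1) = Add(1, Mul(11, Pow(U, -1))))
Function('m')(u) = -1 (Function('m')(u) = Add(-1, 0) = -1)
Function('X')(k) = Mul(-1, Pow(k, -1))
Mul(Function('P')(Add(-21, Function('w')(6))), Function('X')(1)) = Mul(Mul(Pow(Add(-21, -2), -1), Add(11, Add(-21, -2))), Mul(-1, Pow(1, -1))) = Mul(Mul(Pow(-23, -1), Add(11, -23)), Mul(-1, 1)) = Mul(Mul(Rational(-1, 23), -12), -1) = Mul(Rational(12, 23), -1) = Rational(-12, 23)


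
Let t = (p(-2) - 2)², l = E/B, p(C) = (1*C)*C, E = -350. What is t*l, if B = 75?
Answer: -56/3 ≈ -18.667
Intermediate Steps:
p(C) = C² (p(C) = C*C = C²)
l = -14/3 (l = -350/75 = -350*1/75 = -14/3 ≈ -4.6667)
t = 4 (t = ((-2)² - 2)² = (4 - 2)² = 2² = 4)
t*l = 4*(-14/3) = -56/3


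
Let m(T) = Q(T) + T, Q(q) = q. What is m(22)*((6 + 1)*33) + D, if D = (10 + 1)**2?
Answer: 10285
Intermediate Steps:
m(T) = 2*T (m(T) = T + T = 2*T)
D = 121 (D = 11**2 = 121)
m(22)*((6 + 1)*33) + D = (2*22)*((6 + 1)*33) + 121 = 44*(7*33) + 121 = 44*231 + 121 = 10164 + 121 = 10285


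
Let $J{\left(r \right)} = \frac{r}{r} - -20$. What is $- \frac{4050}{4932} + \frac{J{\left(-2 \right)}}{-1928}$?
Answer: $- \frac{219777}{264136} \approx -0.83206$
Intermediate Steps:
$J{\left(r \right)} = 21$ ($J{\left(r \right)} = 1 + 20 = 21$)
$- \frac{4050}{4932} + \frac{J{\left(-2 \right)}}{-1928} = - \frac{4050}{4932} + \frac{21}{-1928} = \left(-4050\right) \frac{1}{4932} + 21 \left(- \frac{1}{1928}\right) = - \frac{225}{274} - \frac{21}{1928} = - \frac{219777}{264136}$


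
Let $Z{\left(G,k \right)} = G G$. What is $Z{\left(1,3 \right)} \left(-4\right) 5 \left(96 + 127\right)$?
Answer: $-4460$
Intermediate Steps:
$Z{\left(G,k \right)} = G^{2}$
$Z{\left(1,3 \right)} \left(-4\right) 5 \left(96 + 127\right) = 1^{2} \left(-4\right) 5 \left(96 + 127\right) = 1 \left(-4\right) 5 \cdot 223 = \left(-4\right) 5 \cdot 223 = \left(-20\right) 223 = -4460$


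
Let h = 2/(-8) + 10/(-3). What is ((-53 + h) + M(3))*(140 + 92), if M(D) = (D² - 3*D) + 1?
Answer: -38686/3 ≈ -12895.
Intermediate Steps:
M(D) = 1 + D² - 3*D
h = -43/12 (h = 2*(-⅛) + 10*(-⅓) = -¼ - 10/3 = -43/12 ≈ -3.5833)
((-53 + h) + M(3))*(140 + 92) = ((-53 - 43/12) + (1 + 3² - 3*3))*(140 + 92) = (-679/12 + (1 + 9 - 9))*232 = (-679/12 + 1)*232 = -667/12*232 = -38686/3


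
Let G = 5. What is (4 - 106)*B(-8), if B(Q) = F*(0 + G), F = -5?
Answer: 2550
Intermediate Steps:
B(Q) = -25 (B(Q) = -5*(0 + 5) = -5*5 = -25)
(4 - 106)*B(-8) = (4 - 106)*(-25) = -102*(-25) = 2550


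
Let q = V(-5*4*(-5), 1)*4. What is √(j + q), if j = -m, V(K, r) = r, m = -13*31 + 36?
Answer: √371 ≈ 19.261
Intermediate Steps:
m = -367 (m = -403 + 36 = -367)
j = 367 (j = -1*(-367) = 367)
q = 4 (q = 1*4 = 4)
√(j + q) = √(367 + 4) = √371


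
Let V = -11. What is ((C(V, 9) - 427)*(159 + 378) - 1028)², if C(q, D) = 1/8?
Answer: 3393255042241/64 ≈ 5.3020e+10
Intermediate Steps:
C(q, D) = ⅛
((C(V, 9) - 427)*(159 + 378) - 1028)² = ((⅛ - 427)*(159 + 378) - 1028)² = (-3415/8*537 - 1028)² = (-1833855/8 - 1028)² = (-1842079/8)² = 3393255042241/64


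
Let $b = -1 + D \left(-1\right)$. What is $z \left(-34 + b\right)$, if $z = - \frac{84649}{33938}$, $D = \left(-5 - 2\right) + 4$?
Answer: $\frac{1354384}{16969} \approx 79.815$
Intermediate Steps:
$D = -3$ ($D = -7 + 4 = -3$)
$b = 2$ ($b = -1 - -3 = -1 + 3 = 2$)
$z = - \frac{84649}{33938}$ ($z = \left(-84649\right) \frac{1}{33938} = - \frac{84649}{33938} \approx -2.4942$)
$z \left(-34 + b\right) = - \frac{84649 \left(-34 + 2\right)}{33938} = \left(- \frac{84649}{33938}\right) \left(-32\right) = \frac{1354384}{16969}$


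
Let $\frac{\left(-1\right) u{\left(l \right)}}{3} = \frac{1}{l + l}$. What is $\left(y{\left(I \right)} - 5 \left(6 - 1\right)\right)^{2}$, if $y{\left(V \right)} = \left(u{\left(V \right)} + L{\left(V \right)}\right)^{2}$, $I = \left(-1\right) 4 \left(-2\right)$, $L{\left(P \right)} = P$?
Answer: $\frac{85100625}{65536} \approx 1298.5$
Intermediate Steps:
$u{\left(l \right)} = - \frac{3}{2 l}$ ($u{\left(l \right)} = - \frac{3}{l + l} = - \frac{3}{2 l}$)
$I = 8$ ($I = \left(-4\right) \left(-2\right) = 8$)
$y{\left(V \right)} = \left(V - \frac{3}{2 V}\right)^{2}$ ($y{\left(V \right)} = \left(- \frac{3}{2 V} + V\right)^{2} = \left(V - \frac{3}{2 V}\right)^{2}$)
$\left(y{\left(I \right)} - 5 \left(6 - 1\right)\right)^{2} = \left(\left(8 - \frac{3}{2 \cdot 8}\right)^{2} - 5 \left(6 - 1\right)\right)^{2} = \left(\left(8 - \frac{3}{16}\right)^{2} - 25\right)^{2} = \left(\left(\frac{125}{16}\right)^{2} - 25\right)^{2} = \left(\frac{15625}{256} - 25\right)^{2} = \left(\frac{9225}{256}\right)^{2} = \frac{85100625}{65536}$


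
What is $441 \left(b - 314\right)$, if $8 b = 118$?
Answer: $- \frac{527877}{4} \approx -1.3197 \cdot 10^{5}$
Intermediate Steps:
$b = \frac{59}{4}$ ($b = \frac{1}{8} \cdot 118 = \frac{59}{4} \approx 14.75$)
$441 \left(b - 314\right) = 441 \left(\frac{59}{4} - 314\right) = 441 \left(- \frac{1197}{4}\right) = - \frac{527877}{4}$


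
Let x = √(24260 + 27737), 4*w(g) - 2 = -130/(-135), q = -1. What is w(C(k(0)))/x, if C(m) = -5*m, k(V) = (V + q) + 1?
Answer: 20*√51997/1403919 ≈ 0.0032485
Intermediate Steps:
k(V) = V (k(V) = (V - 1) + 1 = (-1 + V) + 1 = V)
w(g) = 20/27 (w(g) = ½ + (-130/(-135))/4 = ½ + (-130*(-1/135))/4 = ½ + (¼)*(26/27) = ½ + 13/54 = 20/27)
x = √51997 ≈ 228.03
w(C(k(0)))/x = 20/(27*(√51997)) = 20*(√51997/51997)/27 = 20*√51997/1403919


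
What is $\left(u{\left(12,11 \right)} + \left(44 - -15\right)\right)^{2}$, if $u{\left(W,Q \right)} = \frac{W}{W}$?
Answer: $3600$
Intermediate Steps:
$u{\left(W,Q \right)} = 1$
$\left(u{\left(12,11 \right)} + \left(44 - -15\right)\right)^{2} = \left(1 + \left(44 - -15\right)\right)^{2} = \left(1 + \left(44 + 15\right)\right)^{2} = \left(1 + 59\right)^{2} = 60^{2} = 3600$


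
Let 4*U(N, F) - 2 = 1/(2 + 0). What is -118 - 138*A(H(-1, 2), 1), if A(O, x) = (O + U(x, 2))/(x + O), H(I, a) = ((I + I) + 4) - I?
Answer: -3889/16 ≈ -243.06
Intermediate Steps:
U(N, F) = 5/8 (U(N, F) = ½ + 1/(4*(2 + 0)) = ½ + (¼)/2 = ½ + (¼)*(½) = ½ + ⅛ = 5/8)
H(I, a) = 4 + I (H(I, a) = (2*I + 4) - I = (4 + 2*I) - I = 4 + I)
A(O, x) = (5/8 + O)/(O + x) (A(O, x) = (O + 5/8)/(x + O) = (5/8 + O)/(O + x))
-118 - 138*A(H(-1, 2), 1) = -118 - 138*(5/8 + (4 - 1))/((4 - 1) + 1) = -118 - 138*(5/8 + 3)/(3 + 1) = -118 - 138*29/(4*8) = -118 - 69*29/(2*8) = -118 - 138*29/32 = -118 - 2001/16 = -3889/16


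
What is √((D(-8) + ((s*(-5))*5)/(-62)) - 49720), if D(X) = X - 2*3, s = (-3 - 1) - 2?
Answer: I*√47796699/31 ≈ 223.02*I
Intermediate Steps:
s = -6 (s = -4 - 2 = -6)
D(X) = -6 + X (D(X) = X - 6 = -6 + X)
√((D(-8) + ((s*(-5))*5)/(-62)) - 49720) = √(((-6 - 8) + (-6*(-5)*5)/(-62)) - 49720) = √((-14 + (30*5)*(-1/62)) - 49720) = √((-14 + 150*(-1/62)) - 49720) = √((-14 - 75/31) - 49720) = √(-509/31 - 49720) = √(-1541829/31) = I*√47796699/31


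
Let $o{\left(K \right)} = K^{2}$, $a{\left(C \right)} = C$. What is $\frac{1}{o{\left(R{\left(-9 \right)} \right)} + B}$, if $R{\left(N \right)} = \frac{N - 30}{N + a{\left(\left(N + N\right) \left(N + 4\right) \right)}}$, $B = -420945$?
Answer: $- \frac{729}{306868736} \approx -2.3756 \cdot 10^{-6}$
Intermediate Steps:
$R{\left(N \right)} = \frac{-30 + N}{N + 2 N \left(4 + N\right)}$ ($R{\left(N \right)} = \frac{N - 30}{N + \left(N + N\right) \left(N + 4\right)} = \frac{-30 + N}{N + 2 N \left(4 + N\right)}$)
$\frac{1}{o{\left(R{\left(-9 \right)} \right)} + B} = \frac{1}{\left(\frac{-30 - 9}{\left(-9\right) \left(9 + 2 \left(-9\right)\right)}\right)^{2} - 420945} = \frac{1}{\left(\left(- \frac{1}{9}\right) \frac{1}{9 - 18} \left(-39\right)\right)^{2} - 420945} = \frac{1}{\left(\left(- \frac{1}{9}\right) \frac{1}{-9} \left(-39\right)\right)^{2} - 420945} = \frac{1}{\left(\left(- \frac{1}{9}\right) \left(- \frac{1}{9}\right) \left(-39\right)\right)^{2} - 420945} = \frac{1}{\left(- \frac{13}{27}\right)^{2} - 420945} = \frac{1}{\frac{169}{729} - 420945} = \frac{1}{- \frac{306868736}{729}} = - \frac{729}{306868736}$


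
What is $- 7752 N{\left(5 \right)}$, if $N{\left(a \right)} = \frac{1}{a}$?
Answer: $- \frac{7752}{5} \approx -1550.4$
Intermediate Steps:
$- 7752 N{\left(5 \right)} = - \frac{7752}{5}$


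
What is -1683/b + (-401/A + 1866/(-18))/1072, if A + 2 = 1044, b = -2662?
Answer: 216999943/405479712 ≈ 0.53517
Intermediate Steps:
A = 1042 (A = -2 + 1044 = 1042)
-1683/b + (-401/A + 1866/(-18))/1072 = -1683/(-2662) + (-401/1042 + 1866/(-18))/1072 = -1683*(-1/2662) + (-401*1/1042 + 1866*(-1/18))*(1/1072) = 153/242 + (-401/1042 - 311/3)*(1/1072) = 153/242 - 325265/3126*1/1072 = 153/242 - 325265/3351072 = 216999943/405479712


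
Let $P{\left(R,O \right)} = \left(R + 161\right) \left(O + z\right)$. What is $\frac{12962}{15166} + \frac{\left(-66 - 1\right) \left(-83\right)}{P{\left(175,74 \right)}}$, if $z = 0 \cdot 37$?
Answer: $\frac{203312647}{188543712} \approx 1.0783$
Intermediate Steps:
$z = 0$
$P{\left(R,O \right)} = O \left(161 + R\right)$ ($P{\left(R,O \right)} = \left(R + 161\right) \left(O + 0\right) = \left(161 + R\right) O = O \left(161 + R\right)$)
$\frac{12962}{15166} + \frac{\left(-66 - 1\right) \left(-83\right)}{P{\left(175,74 \right)}} = \frac{12962}{15166} + \frac{\left(-66 - 1\right) \left(-83\right)}{74 \left(161 + 175\right)} = 12962 \cdot \frac{1}{15166} + \frac{\left(-67\right) \left(-83\right)}{74 \cdot 336} = \frac{6481}{7583} + \frac{5561}{24864} = \frac{203312647}{188543712}$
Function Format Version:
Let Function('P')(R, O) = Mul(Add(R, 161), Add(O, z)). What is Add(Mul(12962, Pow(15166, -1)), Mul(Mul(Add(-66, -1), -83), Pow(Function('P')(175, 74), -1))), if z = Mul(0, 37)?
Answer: Rational(203312647, 188543712) ≈ 1.0783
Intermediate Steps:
z = 0
Function('P')(R, O) = Mul(O, Add(161, R)) (Function('P')(R, O) = Mul(Add(R, 161), Add(O, 0)) = Mul(Add(161, R), O) = Mul(O, Add(161, R)))
Add(Mul(12962, Pow(15166, -1)), Mul(Mul(Add(-66, -1), -83), Pow(Function('P')(175, 74), -1))) = Add(Mul(12962, Pow(15166, -1)), Mul(Mul(Add(-66, -1), -83), Pow(Mul(74, Add(161, 175)), -1))) = Add(Mul(12962, Rational(1, 15166)), Mul(Mul(-67, -83), Pow(Mul(74, 336), -1))) = Add(Rational(6481, 7583), Mul(5561, Pow(24864, -1))) = Add(Rational(6481, 7583), Mul(5561, Rational(1, 24864))) = Add(Rational(6481, 7583), Rational(5561, 24864)) = Rational(203312647, 188543712)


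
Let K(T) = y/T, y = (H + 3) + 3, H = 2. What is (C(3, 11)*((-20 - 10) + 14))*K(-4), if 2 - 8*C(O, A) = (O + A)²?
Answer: -776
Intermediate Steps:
y = 8 (y = (2 + 3) + 3 = 5 + 3 = 8)
C(O, A) = ¼ - (A + O)²/8 (C(O, A) = ¼ - (O + A)²/8 = ¼ - (A + O)²/8)
K(T) = 8/T
(C(3, 11)*((-20 - 10) + 14))*K(-4) = ((¼ - (11 + 3)²/8)*((-20 - 10) + 14))*(8/(-4)) = ((¼ - ⅛*14²)*(-30 + 14))*(8*(-¼)) = ((¼ - ⅛*196)*(-16))*(-2) = ((¼ - 49/2)*(-16))*(-2) = -97/4*(-16)*(-2) = 388*(-2) = -776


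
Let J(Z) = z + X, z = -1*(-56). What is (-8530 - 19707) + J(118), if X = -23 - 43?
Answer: -28247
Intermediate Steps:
X = -66
z = 56
J(Z) = -10 (J(Z) = 56 - 66 = -10)
(-8530 - 19707) + J(118) = (-8530 - 19707) - 10 = -28237 - 10 = -28247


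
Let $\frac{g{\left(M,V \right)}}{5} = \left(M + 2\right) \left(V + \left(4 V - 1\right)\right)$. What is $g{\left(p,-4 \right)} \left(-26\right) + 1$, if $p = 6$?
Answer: $21841$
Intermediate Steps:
$g{\left(M,V \right)} = 5 \left(-1 + 5 V\right) \left(2 + M\right)$ ($g{\left(M,V \right)} = 5 \left(M + 2\right) \left(V + \left(4 V - 1\right)\right) = 5 \left(2 + M\right) \left(V + \left(-1 + 4 V\right)\right) = 5 \left(2 + M\right) \left(-1 + 5 V\right) = 5 \left(-1 + 5 V\right) \left(2 + M\right)$)
$g{\left(p,-4 \right)} \left(-26\right) + 1 = \left(-10 - 30 + 50 \left(-4\right) + 25 \cdot 6 \left(-4\right)\right) \left(-26\right) + 1 = \left(-10 - 30 - 200 - 600\right) \left(-26\right) + 1 = \left(-840\right) \left(-26\right) + 1 = 21840 + 1 = 21841$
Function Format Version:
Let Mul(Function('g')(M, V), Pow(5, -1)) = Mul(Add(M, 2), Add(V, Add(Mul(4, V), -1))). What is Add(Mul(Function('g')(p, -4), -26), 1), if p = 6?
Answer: 21841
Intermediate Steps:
Function('g')(M, V) = Mul(5, Add(-1, Mul(5, V)), Add(2, M)) (Function('g')(M, V) = Mul(5, Mul(Add(M, 2), Add(V, Add(Mul(4, V), -1)))) = Mul(5, Mul(Add(2, M), Add(V, Add(-1, Mul(4, V))))) = Mul(5, Mul(Add(2, M), Add(-1, Mul(5, V)))) = Mul(5, Mul(Add(-1, Mul(5, V)), Add(2, M))) = Mul(5, Add(-1, Mul(5, V)), Add(2, M)))
Add(Mul(Function('g')(p, -4), -26), 1) = Add(Mul(Add(-10, Mul(-5, 6), Mul(50, -4), Mul(25, 6, -4)), -26), 1) = Add(Mul(Add(-10, -30, -200, -600), -26), 1) = Add(Mul(-840, -26), 1) = Add(21840, 1) = 21841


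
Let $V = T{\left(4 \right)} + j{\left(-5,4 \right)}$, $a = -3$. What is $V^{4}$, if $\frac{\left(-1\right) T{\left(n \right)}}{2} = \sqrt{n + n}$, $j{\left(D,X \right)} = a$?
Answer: $2833 + 1968 \sqrt{2} \approx 5616.2$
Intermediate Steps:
$j{\left(D,X \right)} = -3$
$T{\left(n \right)} = - 2 \sqrt{2} \sqrt{n}$ ($T{\left(n \right)} = - 2 \sqrt{n + n} = - 2 \sqrt{2 n} = - 2 \sqrt{2} \sqrt{n}$)
$V = -3 - 4 \sqrt{2}$ ($V = - 2 \sqrt{2} \sqrt{4} - 3 = \left(-2\right) \sqrt{2} \cdot 2 - 3 = - 4 \sqrt{2} - 3 = -3 - 4 \sqrt{2} \approx -8.6569$)
$V^{4} = \left(-3 - 4 \sqrt{2}\right)^{4}$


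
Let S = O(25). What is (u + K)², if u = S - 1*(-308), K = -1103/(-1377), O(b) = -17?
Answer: 161451276100/1896129 ≈ 85148.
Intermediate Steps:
K = 1103/1377 (K = -1103*(-1/1377) = 1103/1377 ≈ 0.80102)
S = -17
u = 291 (u = -17 - 1*(-308) = -17 + 308 = 291)
(u + K)² = (291 + 1103/1377)² = (401810/1377)² = 161451276100/1896129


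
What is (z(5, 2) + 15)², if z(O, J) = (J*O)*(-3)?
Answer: 225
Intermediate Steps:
z(O, J) = -3*J*O
(z(5, 2) + 15)² = (-3*2*5 + 15)² = (-30 + 15)² = (-15)² = 225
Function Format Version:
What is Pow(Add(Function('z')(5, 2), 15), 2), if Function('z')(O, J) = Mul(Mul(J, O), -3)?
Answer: 225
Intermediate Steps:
Function('z')(O, J) = Mul(-3, J, O)
Pow(Add(Function('z')(5, 2), 15), 2) = Pow(Add(Mul(-3, 2, 5), 15), 2) = Pow(Add(-30, 15), 2) = Pow(-15, 2) = 225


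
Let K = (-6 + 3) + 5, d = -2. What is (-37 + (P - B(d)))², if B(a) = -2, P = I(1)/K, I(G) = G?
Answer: 4761/4 ≈ 1190.3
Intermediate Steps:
K = 2 (K = -3 + 5 = 2)
P = ½ (P = 1/2 = 1*(½) = ½ ≈ 0.50000)
(-37 + (P - B(d)))² = (-37 + (½ - 1*(-2)))² = (-37 + (½ + 2))² = (-37 + 5/2)² = (-69/2)² = 4761/4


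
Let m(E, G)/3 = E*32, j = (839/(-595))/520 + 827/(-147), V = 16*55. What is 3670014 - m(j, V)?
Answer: 993710824226/270725 ≈ 3.6706e+6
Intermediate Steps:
V = 880
j = -36571019/6497400 (j = (839*(-1/595))*(1/520) + 827*(-1/147) = -839/595*1/520 - 827/147 = -839/309400 - 827/147 = -36571019/6497400 ≈ -5.6286)
m(E, G) = 96*E (m(E, G) = 3*(E*32) = 3*(32*E) = 96*E)
3670014 - m(j, V) = 3670014 - 96*(-36571019)/6497400 = 3670014 - 1*(-146284076/270725) = 3670014 + 146284076/270725 = 993710824226/270725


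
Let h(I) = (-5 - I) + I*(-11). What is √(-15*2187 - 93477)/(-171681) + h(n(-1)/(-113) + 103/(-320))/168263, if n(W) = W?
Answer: -11243/1521097520 - I*√126282/171681 ≈ -7.3914e-6 - 0.0020699*I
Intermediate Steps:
h(I) = -5 - 12*I (h(I) = (-5 - I) - 11*I = -5 - 12*I)
√(-15*2187 - 93477)/(-171681) + h(n(-1)/(-113) + 103/(-320))/168263 = √(-15*2187 - 93477)/(-171681) + (-5 - 12*(-1/(-113) + 103/(-320)))/168263 = √(-32805 - 93477)*(-1/171681) + (-5 - 12*(-1*(-1/113) + 103*(-1/320)))*(1/168263) = √(-126282)*(-1/171681) + (-5 - 12*(1/113 - 103/320))*(1/168263) = (I*√126282)*(-1/171681) + (-5 - 12*(-11319/36160))*(1/168263) = -I*√126282/171681 + (-5 + 33957/9040)*(1/168263) = -I*√126282/171681 - 11243/9040*1/168263 = -I*√126282/171681 - 11243/1521097520 = -11243/1521097520 - I*√126282/171681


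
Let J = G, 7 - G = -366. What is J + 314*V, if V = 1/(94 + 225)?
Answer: 119301/319 ≈ 373.98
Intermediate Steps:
G = 373 (G = 7 - 1*(-366) = 7 + 366 = 373)
J = 373
V = 1/319 ≈ 0.0031348
J + 314*V = 373 + 314*(1/319) = 373 + 314/319 = 119301/319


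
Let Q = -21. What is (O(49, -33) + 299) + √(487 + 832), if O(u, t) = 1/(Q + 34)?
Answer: 3888/13 + √1319 ≈ 335.40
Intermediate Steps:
O(u, t) = 1/13 (O(u, t) = 1/(-21 + 34) = 1/13)
(O(49, -33) + 299) + √(487 + 832) = (1/13 + 299) + √(487 + 832) = 3888/13 + √1319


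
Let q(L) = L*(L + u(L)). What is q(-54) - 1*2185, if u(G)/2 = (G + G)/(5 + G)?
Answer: 24155/49 ≈ 492.96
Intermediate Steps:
u(G) = 4*G/(5 + G) (u(G) = 2*((G + G)/(5 + G)) = 2*((2*G)/(5 + G)) = 2*(2*G/(5 + G)) = 4*G/(5 + G))
q(L) = L*(L + 4*L/(5 + L))
q(-54) - 1*2185 = (-54)²*(9 - 54)/(5 - 54) - 1*2185 = 2916*(-45)/(-49) - 2185 = 2916*(-1/49)*(-45) - 2185 = 131220/49 - 2185 = 24155/49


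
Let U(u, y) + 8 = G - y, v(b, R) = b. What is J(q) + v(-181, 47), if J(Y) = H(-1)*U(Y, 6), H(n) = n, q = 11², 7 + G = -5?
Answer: -155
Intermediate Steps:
G = -12 (G = -7 - 5 = -12)
q = 121
U(u, y) = -20 - y (U(u, y) = -8 + (-12 - y) = -20 - y)
J(Y) = 26 (J(Y) = -(-20 - 1*6) = -(-20 - 6) = -1*(-26) = 26)
J(q) + v(-181, 47) = 26 - 181 = -155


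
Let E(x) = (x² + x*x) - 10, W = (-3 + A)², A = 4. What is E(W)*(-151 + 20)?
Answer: 1048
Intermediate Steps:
W = 1 (W = (-3 + 4)² = 1² = 1)
E(x) = -10 + 2*x² (E(x) = (x² + x²) - 10 = 2*x² - 10 = -10 + 2*x²)
E(W)*(-151 + 20) = (-10 + 2*1²)*(-151 + 20) = (-10 + 2*1)*(-131) = (-10 + 2)*(-131) = -8*(-131) = 1048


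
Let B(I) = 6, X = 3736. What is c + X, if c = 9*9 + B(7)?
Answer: 3823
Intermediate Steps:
c = 87 (c = 9*9 + 6 = 81 + 6 = 87)
c + X = 87 + 3736 = 3823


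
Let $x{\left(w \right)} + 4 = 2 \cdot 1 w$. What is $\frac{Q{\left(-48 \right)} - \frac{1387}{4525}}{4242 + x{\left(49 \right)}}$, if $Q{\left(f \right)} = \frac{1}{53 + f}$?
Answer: $- \frac{241}{9810200} \approx -2.4566 \cdot 10^{-5}$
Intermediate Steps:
$x{\left(w \right)} = -4 + 2 w$ ($x{\left(w \right)} = -4 + 2 \cdot 1 w = -4 + 2 w$)
$\frac{Q{\left(-48 \right)} - \frac{1387}{4525}}{4242 + x{\left(49 \right)}} = \frac{\frac{1}{53 - 48} - \frac{1387}{4525}}{4242 + \left(-4 + 2 \cdot 49\right)} = \frac{\frac{1}{5} - \frac{1387}{4525}}{4242 + \left(-4 + 98\right)} = \frac{\frac{1}{5} - \frac{1387}{4525}}{4242 + 94} = - \frac{482}{4525 \cdot 4336} = \left(- \frac{482}{4525}\right) \frac{1}{4336} = - \frac{241}{9810200}$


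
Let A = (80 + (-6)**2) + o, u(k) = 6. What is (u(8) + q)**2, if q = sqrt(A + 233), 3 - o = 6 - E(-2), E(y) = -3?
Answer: 379 + 84*sqrt(7) ≈ 601.24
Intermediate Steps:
o = -6 (o = 3 - (6 - 1*(-3)) = 3 - (6 + 3) = 3 - 1*9 = 3 - 9 = -6)
A = 110 (A = (80 + (-6)**2) - 6 = (80 + 36) - 6 = 116 - 6 = 110)
q = 7*sqrt(7) (q = sqrt(110 + 233) = sqrt(343) = 7*sqrt(7) ≈ 18.520)
(u(8) + q)**2 = (6 + 7*sqrt(7))**2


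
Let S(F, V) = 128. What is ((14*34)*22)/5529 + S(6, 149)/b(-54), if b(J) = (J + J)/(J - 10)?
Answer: 3868712/49761 ≈ 77.746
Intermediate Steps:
b(J) = 2*J/(-10 + J) (b(J) = (2*J)/(-10 + J) = 2*J/(-10 + J))
((14*34)*22)/5529 + S(6, 149)/b(-54) = ((14*34)*22)/5529 + 128/((2*(-54)/(-10 - 54))) = (476*22)*(1/5529) + 128/((2*(-54)/(-64))) = 10472*(1/5529) + 128/((2*(-54)*(-1/64))) = 10472/5529 + 128/(27/16) = 10472/5529 + 128*(16/27) = 10472/5529 + 2048/27 = 3868712/49761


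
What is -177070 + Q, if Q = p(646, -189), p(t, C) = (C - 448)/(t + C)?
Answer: -80921627/457 ≈ -1.7707e+5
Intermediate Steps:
p(t, C) = (-448 + C)/(C + t)
Q = -637/457 (Q = (-448 - 189)/(-189 + 646) = -637/457 ≈ -1.3939)
-177070 + Q = -177070 - 637/457 = -80921627/457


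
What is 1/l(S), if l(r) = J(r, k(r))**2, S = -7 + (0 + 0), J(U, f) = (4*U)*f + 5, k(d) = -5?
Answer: 1/21025 ≈ 4.7562e-5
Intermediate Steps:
J(U, f) = 5 + 4*U*f (J(U, f) = 4*U*f + 5 = 5 + 4*U*f)
S = -7 (S = -7 + 0 = -7)
l(r) = (5 - 20*r)**2 (l(r) = (5 + 4*r*(-5))**2 = (5 - 20*r)**2)
1/l(S) = 1/(25*(1 - 4*(-7))**2) = 1/(25*(1 + 28)**2) = 1/(25*29**2) = 1/(25*841) = 1/21025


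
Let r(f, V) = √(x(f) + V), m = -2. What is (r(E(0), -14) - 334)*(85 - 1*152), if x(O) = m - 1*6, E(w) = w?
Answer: 22378 - 67*I*√22 ≈ 22378.0 - 314.26*I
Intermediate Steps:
x(O) = -8 (x(O) = -2 - 1*6 = -2 - 6 = -8)
r(f, V) = √(-8 + V)
(r(E(0), -14) - 334)*(85 - 1*152) = (√(-8 - 14) - 334)*(85 - 1*152) = (√(-22) - 334)*(85 - 152) = (I*√22 - 334)*(-67) = (-334 + I*√22)*(-67) = 22378 - 67*I*√22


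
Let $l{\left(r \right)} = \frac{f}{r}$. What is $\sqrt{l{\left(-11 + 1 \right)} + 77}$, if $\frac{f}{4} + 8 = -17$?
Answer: $\sqrt{87} \approx 9.3274$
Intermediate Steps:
$f = -100$ ($f = -32 + 4 \left(-17\right) = -32 - 68 = -100$)
$l{\left(r \right)} = - \frac{100}{r}$
$\sqrt{l{\left(-11 + 1 \right)} + 77} = \sqrt{- \frac{100}{-11 + 1} + 77} = \sqrt{- \frac{100}{-10} + 77} = \sqrt{\left(-100\right) \left(- \frac{1}{10}\right) + 77} = \sqrt{10 + 77} = \sqrt{87}$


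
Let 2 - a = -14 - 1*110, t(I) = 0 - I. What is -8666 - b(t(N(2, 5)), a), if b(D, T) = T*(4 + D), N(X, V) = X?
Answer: -8918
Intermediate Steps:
t(I) = -I
a = 126 (a = 2 - (-14 - 1*110) = 2 - (-14 - 110) = 2 - 1*(-124) = 2 + 124 = 126)
-8666 - b(t(N(2, 5)), a) = -8666 - 126*(4 - 1*2) = -8666 - 126*(4 - 2) = -8666 - 126*2 = -8666 - 1*252 = -8666 - 252 = -8918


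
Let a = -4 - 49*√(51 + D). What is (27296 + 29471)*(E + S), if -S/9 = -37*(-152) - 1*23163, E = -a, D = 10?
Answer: 8960954785 + 2781583*√61 ≈ 8.9827e+9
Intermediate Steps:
a = -4 - 49*√61 (a = -4 - 49*√(51 + 10) = -4 - 49*√61 ≈ -386.70)
E = 4 + 49*√61 (E = -(-4 - 49*√61) = 4 + 49*√61 ≈ 386.70)
S = 157851 (S = -9*(-37*(-152) - 1*23163) = -9*(5624 - 23163) = -9*(-17539) = 157851)
(27296 + 29471)*(E + S) = (27296 + 29471)*((4 + 49*√61) + 157851) = 56767*(157855 + 49*√61) = 8960954785 + 2781583*√61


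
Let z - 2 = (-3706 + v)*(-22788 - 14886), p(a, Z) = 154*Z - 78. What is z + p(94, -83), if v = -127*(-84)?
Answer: -262299246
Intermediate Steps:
v = 10668
p(a, Z) = -78 + 154*Z
z = -262286386 (z = 2 + (-3706 + 10668)*(-22788 - 14886) = 2 + 6962*(-37674) = 2 - 262286388 = -262286386)
z + p(94, -83) = -262286386 + (-78 + 154*(-83)) = -262286386 + (-78 - 12782) = -262286386 - 12860 = -262299246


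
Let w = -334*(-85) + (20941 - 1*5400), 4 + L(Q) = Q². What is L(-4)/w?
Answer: 12/43931 ≈ 0.00027316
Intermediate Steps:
L(Q) = -4 + Q²
w = 43931 (w = 28390 + (20941 - 5400) = 28390 + 15541 = 43931)
L(-4)/w = (-4 + (-4)²)/43931 = (-4 + 16)*(1/43931) = 12*(1/43931) = 12/43931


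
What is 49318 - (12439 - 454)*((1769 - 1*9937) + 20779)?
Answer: -151093517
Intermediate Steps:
49318 - (12439 - 454)*((1769 - 1*9937) + 20779) = 49318 - 11985*((1769 - 9937) + 20779) = 49318 - 11985*(-8168 + 20779) = 49318 - 11985*12611 = 49318 - 1*151142835 = 49318 - 151142835 = -151093517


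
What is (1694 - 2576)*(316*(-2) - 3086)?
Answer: 3279276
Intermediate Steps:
(1694 - 2576)*(316*(-2) - 3086) = -882*(-632 - 3086) = -882*(-3718) = 3279276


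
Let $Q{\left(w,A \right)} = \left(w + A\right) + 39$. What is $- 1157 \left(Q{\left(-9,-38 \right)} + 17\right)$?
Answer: $-10413$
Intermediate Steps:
$Q{\left(w,A \right)} = 39 + A + w$ ($Q{\left(w,A \right)} = \left(A + w\right) + 39 = 39 + A + w$)
$- 1157 \left(Q{\left(-9,-38 \right)} + 17\right) = - 1157 \left(\left(39 - 38 - 9\right) + 17\right) = - 1157 \left(-8 + 17\right) = \left(-1157\right) 9 = -10413$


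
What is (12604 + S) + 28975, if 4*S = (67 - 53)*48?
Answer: 41747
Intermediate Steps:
S = 168 (S = ((67 - 53)*48)/4 = (14*48)/4 = (¼)*672 = 168)
(12604 + S) + 28975 = (12604 + 168) + 28975 = 12772 + 28975 = 41747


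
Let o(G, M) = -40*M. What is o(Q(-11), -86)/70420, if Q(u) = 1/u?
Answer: 172/3521 ≈ 0.048850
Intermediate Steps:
o(Q(-11), -86)/70420 = -40*(-86)/70420 = 3440*(1/70420) = 172/3521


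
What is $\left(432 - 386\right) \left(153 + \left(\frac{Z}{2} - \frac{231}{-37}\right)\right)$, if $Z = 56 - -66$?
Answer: $\frac{374854}{37} \approx 10131.0$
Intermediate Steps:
$Z = 122$ ($Z = 56 + 66 = 122$)
$\left(432 - 386\right) \left(153 + \left(\frac{Z}{2} - \frac{231}{-37}\right)\right) = \left(432 - 386\right) \left(153 + \left(\frac{122}{2} - \frac{231}{-37}\right)\right) = 46 \left(153 + \left(122 \cdot \frac{1}{2} - - \frac{231}{37}\right)\right) = 46 \left(153 + \left(61 + \frac{231}{37}\right)\right) = 46 \left(153 + \frac{2488}{37}\right) = 46 \cdot \frac{8149}{37} = \frac{374854}{37}$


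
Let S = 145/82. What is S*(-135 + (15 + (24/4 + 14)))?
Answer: -7250/41 ≈ -176.83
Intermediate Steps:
S = 145/82 (S = 145*(1/82) = 145/82 ≈ 1.7683)
S*(-135 + (15 + (24/4 + 14))) = 145*(-135 + (15 + (24/4 + 14)))/82 = 145*(-135 + (15 + (24*(¼) + 14)))/82 = 145*(-135 + (15 + (6 + 14)))/82 = 145*(-135 + (15 + 20))/82 = 145*(-135 + 35)/82 = (145/82)*(-100) = -7250/41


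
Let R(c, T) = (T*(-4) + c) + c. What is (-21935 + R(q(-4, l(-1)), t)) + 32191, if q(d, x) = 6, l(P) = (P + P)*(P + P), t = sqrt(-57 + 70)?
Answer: 10268 - 4*sqrt(13) ≈ 10254.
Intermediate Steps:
t = sqrt(13) ≈ 3.6056
l(P) = 4*P**2 (l(P) = (2*P)*(2*P) = 4*P**2)
R(c, T) = -4*T + 2*c (R(c, T) = (-4*T + c) + c = (c - 4*T) + c = -4*T + 2*c)
(-21935 + R(q(-4, l(-1)), t)) + 32191 = (-21935 + (-4*sqrt(13) + 2*6)) + 32191 = (-21935 + (-4*sqrt(13) + 12)) + 32191 = (-21935 + (12 - 4*sqrt(13))) + 32191 = (-21923 - 4*sqrt(13)) + 32191 = 10268 - 4*sqrt(13)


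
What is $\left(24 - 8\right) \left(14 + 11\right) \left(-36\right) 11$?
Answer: $-158400$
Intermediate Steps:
$\left(24 - 8\right) \left(14 + 11\right) \left(-36\right) 11 = 16 \cdot 25 \left(-36\right) 11 = 400 \left(-36\right) 11 = \left(-14400\right) 11 = -158400$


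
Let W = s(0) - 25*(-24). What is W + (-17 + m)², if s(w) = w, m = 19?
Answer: 604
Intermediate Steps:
W = 600 (W = 0 - 25*(-24) = 0 + 600 = 600)
W + (-17 + m)² = 600 + (-17 + 19)² = 600 + 2² = 600 + 4 = 604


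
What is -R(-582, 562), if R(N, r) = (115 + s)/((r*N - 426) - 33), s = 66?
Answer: 181/327543 ≈ 0.00055260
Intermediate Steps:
R(N, r) = 181/(-459 + N*r) (R(N, r) = (115 + 66)/((r*N - 426) - 33) = 181/((N*r - 426) - 33) = 181/((-426 + N*r) - 33) = 181/(-459 + N*r))
-R(-582, 562) = -181/(-459 - 582*562) = -181/(-459 - 327084) = -181/(-327543) = -181*(-1)/327543 = -1*(-181/327543) = 181/327543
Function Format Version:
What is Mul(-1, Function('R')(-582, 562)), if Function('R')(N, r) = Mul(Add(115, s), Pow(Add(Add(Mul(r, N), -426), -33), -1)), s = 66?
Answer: Rational(181, 327543) ≈ 0.00055260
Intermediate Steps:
Function('R')(N, r) = Mul(181, Pow(Add(-459, Mul(N, r)), -1)) (Function('R')(N, r) = Mul(Add(115, 66), Pow(Add(Add(Mul(r, N), -426), -33), -1)) = Mul(181, Pow(Add(Add(Mul(N, r), -426), -33), -1)) = Mul(181, Pow(Add(Add(-426, Mul(N, r)), -33), -1)) = Mul(181, Pow(Add(-459, Mul(N, r)), -1)))
Mul(-1, Function('R')(-582, 562)) = Mul(-1, Mul(181, Pow(Add(-459, Mul(-582, 562)), -1))) = Mul(-1, Mul(181, Pow(Add(-459, -327084), -1))) = Mul(-1, Mul(181, Pow(-327543, -1))) = Mul(-1, Mul(181, Rational(-1, 327543))) = Mul(-1, Rational(-181, 327543)) = Rational(181, 327543)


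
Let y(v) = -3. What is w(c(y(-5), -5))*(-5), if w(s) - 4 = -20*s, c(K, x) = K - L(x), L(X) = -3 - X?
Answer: -520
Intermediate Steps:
c(K, x) = 3 + K + x (c(K, x) = K - (-3 - x) = K + (3 + x) = 3 + K + x)
w(s) = 4 - 20*s
w(c(y(-5), -5))*(-5) = (4 - 20*(3 - 3 - 5))*(-5) = (4 - 20*(-5))*(-5) = (4 + 100)*(-5) = 104*(-5) = -520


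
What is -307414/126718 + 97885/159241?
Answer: -18274560672/10089350519 ≈ -1.8113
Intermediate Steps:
-307414/126718 + 97885/159241 = -307414*1/126718 + 97885*(1/159241) = -153707/63359 + 97885/159241 = -18274560672/10089350519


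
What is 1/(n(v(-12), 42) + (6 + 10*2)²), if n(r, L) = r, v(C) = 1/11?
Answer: 11/7437 ≈ 0.0014791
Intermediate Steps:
v(C) = 1/11
1/(n(v(-12), 42) + (6 + 10*2)²) = 1/(1/11 + (6 + 10*2)²) = 1/(1/11 + (6 + 20)²) = 1/(1/11 + 26²) = 1/(1/11 + 676) = 1/(7437/11) = 11/7437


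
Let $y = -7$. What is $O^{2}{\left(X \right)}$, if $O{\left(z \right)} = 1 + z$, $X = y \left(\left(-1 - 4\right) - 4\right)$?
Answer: $4096$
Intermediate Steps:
$X = 63$ ($X = - 7 \left(\left(-1 - 4\right) - 4\right) = - 7 \left(-5 - 4\right) = \left(-7\right) \left(-9\right) = 63$)
$O^{2}{\left(X \right)} = \left(1 + 63\right)^{2} = 64^{2} = 4096$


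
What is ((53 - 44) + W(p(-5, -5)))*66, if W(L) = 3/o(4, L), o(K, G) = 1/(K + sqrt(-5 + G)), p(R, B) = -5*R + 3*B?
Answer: 1386 + 198*sqrt(5) ≈ 1828.7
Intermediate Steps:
W(L) = 12 + 3*sqrt(-5 + L) (W(L) = 3/(1/(4 + sqrt(-5 + L))) = 3*(4 + sqrt(-5 + L)) = 12 + 3*sqrt(-5 + L))
((53 - 44) + W(p(-5, -5)))*66 = ((53 - 44) + (12 + 3*sqrt(-5 + (-5*(-5) + 3*(-5)))))*66 = (9 + (12 + 3*sqrt(-5 + (25 - 15))))*66 = (9 + (12 + 3*sqrt(-5 + 10)))*66 = (9 + (12 + 3*sqrt(5)))*66 = (21 + 3*sqrt(5))*66 = 1386 + 198*sqrt(5)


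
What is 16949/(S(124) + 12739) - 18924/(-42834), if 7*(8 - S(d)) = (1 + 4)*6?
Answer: 6033829/3405303 ≈ 1.7719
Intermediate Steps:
S(d) = 26/7 (S(d) = 8 - (1 + 4)*6/7 = 8 - 5*6/7 = 8 - 1/7*30 = 8 - 30/7 = 26/7)
16949/(S(124) + 12739) - 18924/(-42834) = 16949/(26/7 + 12739) - 18924/(-42834) = 16949/(89199/7) - 18924*(-1/42834) = 16949*(7/89199) + 3154/7139 = 6979/5247 + 3154/7139 = 6033829/3405303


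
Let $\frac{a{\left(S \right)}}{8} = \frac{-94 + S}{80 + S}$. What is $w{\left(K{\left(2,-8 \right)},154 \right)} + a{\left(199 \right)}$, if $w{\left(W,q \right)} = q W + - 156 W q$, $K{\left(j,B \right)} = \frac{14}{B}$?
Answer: $\frac{7770245}{186} \approx 41776.0$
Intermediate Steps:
$w{\left(W,q \right)} = - 155 W q$ ($w{\left(W,q \right)} = W q - 156 W q = - 155 W q$)
$a{\left(S \right)} = \frac{8 \left(-94 + S\right)}{80 + S}$ ($a{\left(S \right)} = 8 \frac{-94 + S}{80 + S} = \frac{8 \left(-94 + S\right)}{80 + S}$)
$w{\left(K{\left(2,-8 \right)},154 \right)} + a{\left(199 \right)} = \left(-155\right) \frac{14}{-8} \cdot 154 + \frac{8 \left(-94 + 199\right)}{80 + 199} = \left(-155\right) 14 \left(- \frac{1}{8}\right) 154 + 8 \cdot \frac{1}{279} \cdot 105 = \left(-155\right) \left(- \frac{7}{4}\right) 154 + 8 \cdot \frac{1}{279} \cdot 105 = \frac{83545}{2} + \frac{280}{93} = \frac{7770245}{186}$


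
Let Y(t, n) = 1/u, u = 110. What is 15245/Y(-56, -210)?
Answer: 1676950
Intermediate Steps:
Y(t, n) = 1/110
15245/Y(-56, -210) = 15245/(1/110) = 15245*110 = 1676950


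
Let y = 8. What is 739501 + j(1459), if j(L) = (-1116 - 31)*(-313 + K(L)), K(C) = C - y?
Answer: -565785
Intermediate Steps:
K(C) = -8 + C (K(C) = C - 1*8 = C - 8 = -8 + C)
j(L) = 368187 - 1147*L (j(L) = (-1116 - 31)*(-313 + (-8 + L)) = -1147*(-321 + L) = 368187 - 1147*L)
739501 + j(1459) = 739501 + (368187 - 1147*1459) = 739501 + (368187 - 1673473) = 739501 - 1305286 = -565785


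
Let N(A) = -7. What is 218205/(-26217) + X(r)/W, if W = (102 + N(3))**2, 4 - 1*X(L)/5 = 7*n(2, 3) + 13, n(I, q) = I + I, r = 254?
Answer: -43870006/5257965 ≈ -8.3435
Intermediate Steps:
n(I, q) = 2*I
X(L) = -185 (X(L) = 20 - 5*(7*(2*2) + 13) = 20 - 5*(7*4 + 13) = 20 - 5*(28 + 13) = 20 - 5*41 = 20 - 205 = -185)
W = 9025 (W = (102 - 7)**2 = 95**2 = 9025)
218205/(-26217) + X(r)/W = 218205/(-26217) - 185/9025 = 218205*(-1/26217) - 185*1/9025 = -24245/2913 - 37/1805 = -43870006/5257965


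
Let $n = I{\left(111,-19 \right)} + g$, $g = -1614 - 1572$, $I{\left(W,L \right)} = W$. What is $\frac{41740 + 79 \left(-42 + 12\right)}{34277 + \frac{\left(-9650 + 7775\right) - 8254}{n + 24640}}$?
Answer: $\frac{424507025}{369586688} \approx 1.1486$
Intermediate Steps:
$g = -3186$
$n = -3075$ ($n = 111 - 3186 = -3075$)
$\frac{41740 + 79 \left(-42 + 12\right)}{34277 + \frac{\left(-9650 + 7775\right) - 8254}{n + 24640}} = \frac{41740 + 79 \left(-42 + 12\right)}{34277 + \frac{\left(-9650 + 7775\right) - 8254}{-3075 + 24640}} = \frac{41740 + 79 \left(-30\right)}{34277 + \frac{-1875 - 8254}{21565}} = \frac{41740 - 2370}{34277 - \frac{10129}{21565}} = \frac{39370}{34277 - \frac{10129}{21565}} = \frac{39370}{\frac{739173376}{21565}} = 39370 \cdot \frac{21565}{739173376} = \frac{424507025}{369586688}$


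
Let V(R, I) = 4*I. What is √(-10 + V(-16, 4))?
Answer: √6 ≈ 2.4495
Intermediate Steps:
√(-10 + V(-16, 4)) = √(-10 + 4*4) = √(-10 + 16) = √6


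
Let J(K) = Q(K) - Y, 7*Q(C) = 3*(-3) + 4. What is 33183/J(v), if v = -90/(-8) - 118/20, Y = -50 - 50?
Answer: 232281/695 ≈ 334.22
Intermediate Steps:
Q(C) = -5/7 (Q(C) = (3*(-3) + 4)/7 = (-9 + 4)/7 = (⅐)*(-5) = -5/7)
Y = -100
v = 107/20 (v = -90*(-⅛) - 118*1/20 = 45/4 - 59/10 = 107/20 ≈ 5.3500)
J(K) = 695/7 (J(K) = -5/7 - 1*(-100) = -5/7 + 100 = 695/7)
33183/J(v) = 33183/(695/7) = 33183*(7/695) = 232281/695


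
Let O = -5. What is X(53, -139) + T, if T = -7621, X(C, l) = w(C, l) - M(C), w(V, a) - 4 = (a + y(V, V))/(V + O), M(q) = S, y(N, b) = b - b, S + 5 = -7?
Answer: -365179/48 ≈ -7607.9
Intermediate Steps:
S = -12 (S = -5 - 7 = -12)
y(N, b) = 0
M(q) = -12
w(V, a) = 4 + a/(-5 + V) (w(V, a) = 4 + (a + 0)/(V - 5) = 4 + a/(-5 + V))
X(C, l) = 12 + (-20 + l + 4*C)/(-5 + C) (X(C, l) = (-20 + l + 4*C)/(-5 + C) - 1*(-12) = (-20 + l + 4*C)/(-5 + C) + 12 = 12 + (-20 + l + 4*C)/(-5 + C))
X(53, -139) + T = (-80 - 139 + 16*53)/(-5 + 53) - 7621 = (-80 - 139 + 848)/48 - 7621 = (1/48)*629 - 7621 = 629/48 - 7621 = -365179/48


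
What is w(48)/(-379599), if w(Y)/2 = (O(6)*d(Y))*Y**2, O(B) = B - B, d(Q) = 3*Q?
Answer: 0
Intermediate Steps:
O(B) = 0
w(Y) = 0 (w(Y) = 2*((0*(3*Y))*Y**2) = 2*(0*Y**2) = 2*0 = 0)
w(48)/(-379599) = 0/(-379599) = 0*(-1/379599) = 0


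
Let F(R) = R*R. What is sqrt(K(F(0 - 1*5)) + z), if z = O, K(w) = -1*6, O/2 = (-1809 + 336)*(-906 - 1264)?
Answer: sqrt(6392814) ≈ 2528.4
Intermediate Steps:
F(R) = R**2
O = 6392820 (O = 2*((-1809 + 336)*(-906 - 1264)) = 2*(-1473*(-2170)) = 2*3196410 = 6392820)
K(w) = -6
z = 6392820
sqrt(K(F(0 - 1*5)) + z) = sqrt(-6 + 6392820) = sqrt(6392814)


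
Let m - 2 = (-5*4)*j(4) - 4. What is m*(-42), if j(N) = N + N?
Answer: 6804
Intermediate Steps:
j(N) = 2*N
m = -162 (m = 2 + ((-5*4)*(2*4) - 4) = 2 + (-20*8 - 4) = 2 + (-160 - 4) = 2 - 164 = -162)
m*(-42) = -162*(-42) = 6804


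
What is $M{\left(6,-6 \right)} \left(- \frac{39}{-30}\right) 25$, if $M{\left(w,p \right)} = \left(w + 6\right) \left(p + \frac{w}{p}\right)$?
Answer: $-2730$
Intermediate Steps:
$M{\left(w,p \right)} = \left(6 + w\right) \left(p + \frac{w}{p}\right)$
$M{\left(6,-6 \right)} \left(- \frac{39}{-30}\right) 25 = \frac{6^{2} + 6 \cdot 6 + \left(-6\right)^{2} \left(6 + 6\right)}{-6} \left(- \frac{39}{-30}\right) 25 = - \frac{36 + 36 + 36 \cdot 12}{6} \left(\left(-39\right) \left(- \frac{1}{30}\right)\right) 25 = - \frac{36 + 36 + 432}{6} \cdot \frac{13}{10} \cdot 25 = \left(- \frac{1}{6}\right) 504 \cdot \frac{13}{10} \cdot 25 = \left(-84\right) \frac{13}{10} \cdot 25 = \left(- \frac{546}{5}\right) 25 = -2730$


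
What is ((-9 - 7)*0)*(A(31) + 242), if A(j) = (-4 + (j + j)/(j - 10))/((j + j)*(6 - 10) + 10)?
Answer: 0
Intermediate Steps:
A(j) = (-4 + 2*j/(-10 + j))/(10 - 8*j) (A(j) = (-4 + (2*j)/(-10 + j))/((2*j)*(-4) + 10) = (-4 + 2*j/(-10 + j))/(-8*j + 10) = (-4 + 2*j/(-10 + j))/(10 - 8*j))
((-9 - 7)*0)*(A(31) + 242) = ((-9 - 7)*0)*((-20 + 31)/(50 - 45*31 + 4*31²) + 242) = (-16*0)*(11/(50 - 1395 + 4*961) + 242) = 0*(11/(50 - 1395 + 3844) + 242) = 0*(11/2499 + 242) = 0*(604769/2499) = 0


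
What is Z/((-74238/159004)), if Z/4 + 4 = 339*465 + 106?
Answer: -16720542632/12373 ≈ -1.3514e+6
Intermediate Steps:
Z = 630948 (Z = -16 + 4*(339*465 + 106) = -16 + 4*(157635 + 106) = -16 + 4*157741 = -16 + 630964 = 630948)
Z/((-74238/159004)) = 630948/((-74238/159004)) = 630948/((-74238*1/159004)) = 630948/(-37119/79502) = 630948*(-79502/37119) = -16720542632/12373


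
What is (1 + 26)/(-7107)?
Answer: -9/2369 ≈ -0.0037991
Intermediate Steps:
(1 + 26)/(-7107) = 27*(-1/7107) = -9/2369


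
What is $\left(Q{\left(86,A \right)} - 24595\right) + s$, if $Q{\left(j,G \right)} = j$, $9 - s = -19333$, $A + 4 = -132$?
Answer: $-5167$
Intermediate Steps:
$A = -136$ ($A = -4 - 132 = -136$)
$s = 19342$ ($s = 9 - -19333 = 9 + 19333 = 19342$)
$\left(Q{\left(86,A \right)} - 24595\right) + s = \left(86 - 24595\right) + 19342 = -24509 + 19342 = -5167$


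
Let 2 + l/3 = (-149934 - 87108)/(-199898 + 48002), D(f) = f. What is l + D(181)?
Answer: 4548821/25316 ≈ 179.68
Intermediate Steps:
l = -33375/25316 (l = -6 + 3*((-149934 - 87108)/(-199898 + 48002)) = -6 + 3*(-237042/(-151896)) = -6 + 3*(-237042*(-1/151896)) = -6 + 3*(39507/25316) = -6 + 118521/25316 = -33375/25316 ≈ -1.3183)
l + D(181) = -33375/25316 + 181 = 4548821/25316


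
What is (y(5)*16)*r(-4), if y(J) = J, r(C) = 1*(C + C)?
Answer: -640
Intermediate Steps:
r(C) = 2*C (r(C) = 1*(2*C) = 2*C)
(y(5)*16)*r(-4) = (5*16)*(2*(-4)) = 80*(-8) = -640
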